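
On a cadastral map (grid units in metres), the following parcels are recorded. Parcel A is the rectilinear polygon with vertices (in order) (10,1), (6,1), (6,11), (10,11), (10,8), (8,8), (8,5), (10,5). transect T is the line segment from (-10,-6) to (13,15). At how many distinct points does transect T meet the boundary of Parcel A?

2

The segment meets the boundary at (8.619,11), (6,8.609).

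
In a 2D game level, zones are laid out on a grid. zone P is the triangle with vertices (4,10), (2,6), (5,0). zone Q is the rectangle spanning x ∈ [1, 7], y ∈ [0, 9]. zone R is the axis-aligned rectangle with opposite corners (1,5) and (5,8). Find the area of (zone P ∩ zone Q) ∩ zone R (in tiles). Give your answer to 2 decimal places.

The region (zone P ∩ zone Q) ∩ zone R is the polygon with vertices (3,8), (4.2,8), (4.5,5), (2.5,5), (2,6).
By the shoelace formula its area is 5.80.

5.80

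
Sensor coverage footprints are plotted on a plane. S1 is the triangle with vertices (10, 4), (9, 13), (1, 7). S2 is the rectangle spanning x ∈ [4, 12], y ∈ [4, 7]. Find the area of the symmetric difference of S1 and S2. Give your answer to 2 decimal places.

40.00

|S1| = 39, |S2| = 24, |S1∩S2| = 11.5.
|S1 △ S2| = |S1| + |S2| − 2·|S1∩S2| = 39 + 24 − 23 = 40.00.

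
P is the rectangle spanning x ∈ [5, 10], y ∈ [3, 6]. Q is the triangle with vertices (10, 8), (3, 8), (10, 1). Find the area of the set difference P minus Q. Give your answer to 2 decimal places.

|P| = 15, |P∩Q| = 10.5.
|P ∖ Q| = |P| − |P∩Q| = 15 − 10.5 = 4.50.

4.50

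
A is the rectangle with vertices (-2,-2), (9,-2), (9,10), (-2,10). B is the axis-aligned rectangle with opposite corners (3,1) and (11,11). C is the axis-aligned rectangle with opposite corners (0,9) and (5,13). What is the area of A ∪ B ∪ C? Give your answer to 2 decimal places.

By inclusion–exclusion:
Individual areas: |A| = 132, |B| = 80, |C| = 20.
|A∩B|: x∈[3,9], y∈[1,10] → 6·9 = 54.
|A∩C|: x∈[0,5], y∈[9,10] → 5·1 = 5.
|B∩C|: x∈[3,5], y∈[9,11] → 2·2 = 4.
|A∩B∩C| = 2.
|A ∪ B ∪ C| = 232 − 63 + 2 = 171.00.

171.00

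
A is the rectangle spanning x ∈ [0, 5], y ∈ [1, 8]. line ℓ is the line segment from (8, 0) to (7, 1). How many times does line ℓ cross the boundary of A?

0

The segment lies entirely outside A and never meets its boundary.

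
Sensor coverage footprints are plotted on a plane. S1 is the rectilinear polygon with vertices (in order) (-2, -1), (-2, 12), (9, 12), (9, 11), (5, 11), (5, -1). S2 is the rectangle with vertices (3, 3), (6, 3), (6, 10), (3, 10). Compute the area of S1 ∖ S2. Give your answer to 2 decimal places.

|S1| = 95, |S1∩S2| = 14.
|S1 ∖ S2| = |S1| − |S1∩S2| = 95 − 14 = 81.00.

81.00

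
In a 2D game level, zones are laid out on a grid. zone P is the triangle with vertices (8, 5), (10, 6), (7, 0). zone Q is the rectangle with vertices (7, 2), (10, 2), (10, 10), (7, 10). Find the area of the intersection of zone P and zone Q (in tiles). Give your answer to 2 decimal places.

3.90

The intersection is the polygon with vertices (10,6), (8,2), (7.4,2), (8,5).
By the shoelace formula its area is 3.90.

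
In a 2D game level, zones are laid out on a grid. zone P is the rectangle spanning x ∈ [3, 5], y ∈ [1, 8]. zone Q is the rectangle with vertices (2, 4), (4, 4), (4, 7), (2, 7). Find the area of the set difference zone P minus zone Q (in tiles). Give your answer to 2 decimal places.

|zone P∩zone Q|: x∈[3,4], y∈[4,7] → 1·3 = 3.
|zone P| = 14.
|zone P ∖ zone Q| = |zone P| − |zone P∩zone Q| = 14 − 3 = 11.00.

11.00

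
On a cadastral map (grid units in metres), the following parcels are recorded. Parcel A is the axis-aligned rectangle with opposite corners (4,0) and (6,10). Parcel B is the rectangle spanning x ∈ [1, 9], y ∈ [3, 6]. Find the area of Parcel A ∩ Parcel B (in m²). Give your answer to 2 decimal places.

6.00

|Parcel A∩Parcel B|: x∈[4,6], y∈[3,6] → 2·3 = 6.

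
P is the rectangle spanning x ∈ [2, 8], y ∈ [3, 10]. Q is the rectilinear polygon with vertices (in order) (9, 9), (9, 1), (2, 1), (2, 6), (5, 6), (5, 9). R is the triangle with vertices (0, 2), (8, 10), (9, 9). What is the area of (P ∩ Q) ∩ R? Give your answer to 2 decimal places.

5.67

The region (P ∩ Q) ∩ R is the polygon with vertices (2,4), (4,6), (5,6), (5,7), (7,9), (8,9), (8,8.222), (2,3.556).
By the shoelace formula its area is 5.67.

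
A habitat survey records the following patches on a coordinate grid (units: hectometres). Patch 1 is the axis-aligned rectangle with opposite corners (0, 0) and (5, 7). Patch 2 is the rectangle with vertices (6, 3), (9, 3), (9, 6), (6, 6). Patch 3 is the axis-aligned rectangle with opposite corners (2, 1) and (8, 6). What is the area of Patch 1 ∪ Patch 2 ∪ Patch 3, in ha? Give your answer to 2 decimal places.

53.00

By inclusion–exclusion:
Individual areas: |Patch 1| = 35, |Patch 2| = 9, |Patch 3| = 30.
|Patch 1∩Patch 2| = 0 (no overlap).
|Patch 1∩Patch 3|: x∈[2,5], y∈[1,6] → 3·5 = 15.
|Patch 2∩Patch 3|: x∈[6,8], y∈[3,6] → 2·3 = 6.
|Patch 1∩Patch 2∩Patch 3| = 0.
|Patch 1 ∪ Patch 2 ∪ Patch 3| = 74 − 21 + 0 = 53.00.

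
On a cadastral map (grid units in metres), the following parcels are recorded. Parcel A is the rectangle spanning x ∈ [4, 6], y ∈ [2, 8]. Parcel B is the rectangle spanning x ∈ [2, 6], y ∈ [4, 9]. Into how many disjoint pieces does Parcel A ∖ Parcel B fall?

Parcel A ∖ Parcel B is a single connected region.

1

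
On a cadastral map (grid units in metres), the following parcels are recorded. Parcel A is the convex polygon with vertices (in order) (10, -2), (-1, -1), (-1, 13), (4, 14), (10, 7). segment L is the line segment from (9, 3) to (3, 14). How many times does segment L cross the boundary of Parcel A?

The segment meets the boundary at (3.098,13.82).

1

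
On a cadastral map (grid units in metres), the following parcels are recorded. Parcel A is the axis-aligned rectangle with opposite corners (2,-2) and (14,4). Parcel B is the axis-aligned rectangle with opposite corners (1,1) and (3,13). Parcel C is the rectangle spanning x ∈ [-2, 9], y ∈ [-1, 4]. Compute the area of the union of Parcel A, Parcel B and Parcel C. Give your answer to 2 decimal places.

By inclusion–exclusion:
Individual areas: |Parcel A| = 72, |Parcel B| = 24, |Parcel C| = 55.
|Parcel A∩Parcel B|: x∈[2,3], y∈[1,4] → 1·3 = 3.
|Parcel A∩Parcel C|: x∈[2,9], y∈[-1,4] → 7·5 = 35.
|Parcel B∩Parcel C|: x∈[1,3], y∈[1,4] → 2·3 = 6.
|Parcel A∩Parcel B∩Parcel C| = 3.
|Parcel A ∪ Parcel B ∪ Parcel C| = 151 − 44 + 3 = 110.00.

110.00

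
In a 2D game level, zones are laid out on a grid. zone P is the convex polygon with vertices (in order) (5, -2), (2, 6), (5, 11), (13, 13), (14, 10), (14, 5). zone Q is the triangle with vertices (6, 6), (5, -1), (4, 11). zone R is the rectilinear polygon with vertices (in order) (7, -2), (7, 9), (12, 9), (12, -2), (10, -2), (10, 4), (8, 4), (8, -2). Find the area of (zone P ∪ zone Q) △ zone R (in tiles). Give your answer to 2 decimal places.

93.29

|zone P ∪ zone Q| = 113.7317.
|(zone P ∪ zone Q) ∩ zone R| = 31.7222.
|(zone P ∪ zone Q) △ zone R| = 113.7317 + 43 − 63.4444 = 93.29.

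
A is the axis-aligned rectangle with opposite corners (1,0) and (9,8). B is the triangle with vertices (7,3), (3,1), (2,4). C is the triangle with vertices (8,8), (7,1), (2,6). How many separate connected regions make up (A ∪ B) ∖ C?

(A ∪ B) ∖ C is a single connected region.

1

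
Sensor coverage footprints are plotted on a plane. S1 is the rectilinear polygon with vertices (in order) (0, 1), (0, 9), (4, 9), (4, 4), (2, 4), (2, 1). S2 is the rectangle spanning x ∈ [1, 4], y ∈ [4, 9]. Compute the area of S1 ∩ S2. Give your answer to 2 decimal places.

The intersection is the polygon with vertices (4,9), (4,4), (2,4), (1,4), (1,9).
By the shoelace formula its area is 15.00.

15.00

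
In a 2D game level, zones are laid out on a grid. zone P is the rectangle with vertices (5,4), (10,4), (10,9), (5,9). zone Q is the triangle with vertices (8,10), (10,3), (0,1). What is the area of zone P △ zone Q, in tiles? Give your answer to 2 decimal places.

27.01

|zone P| = 25, |zone Q| = 37, |zone P∩zone Q| = 17.4931.
|zone P △ zone Q| = |zone P| + |zone Q| − 2·|zone P∩zone Q| = 25 + 37 − 34.9861 = 27.01.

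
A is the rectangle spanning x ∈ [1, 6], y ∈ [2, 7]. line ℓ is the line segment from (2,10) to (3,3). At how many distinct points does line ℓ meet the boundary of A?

1

The segment meets the boundary at (2.429,7).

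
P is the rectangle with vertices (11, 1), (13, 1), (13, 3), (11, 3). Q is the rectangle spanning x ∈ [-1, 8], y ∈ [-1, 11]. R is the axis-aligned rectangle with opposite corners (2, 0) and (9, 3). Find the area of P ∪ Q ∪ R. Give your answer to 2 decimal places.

115.00

By inclusion–exclusion:
Individual areas: |P| = 4, |Q| = 108, |R| = 21.
|P∩Q| = 0 (no overlap).
|P∩R| = 0 (no overlap).
|Q∩R|: x∈[2,8], y∈[0,3] → 6·3 = 18.
|P∩Q∩R| = 0.
|P ∪ Q ∪ R| = 133 − 18 + 0 = 115.00.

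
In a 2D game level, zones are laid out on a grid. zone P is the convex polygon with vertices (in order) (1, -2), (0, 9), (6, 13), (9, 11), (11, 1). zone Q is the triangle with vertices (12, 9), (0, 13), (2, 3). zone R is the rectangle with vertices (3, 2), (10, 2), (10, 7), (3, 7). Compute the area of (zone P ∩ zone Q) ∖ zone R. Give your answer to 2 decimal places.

36.76

|zone P ∩ zone Q| = 46.3939.
|(zone P ∩ zone Q) ∩ zone R| = 9.6333.
|(zone P ∩ zone Q) ∖ zone R| = 46.3939 − 9.6333 = 36.76.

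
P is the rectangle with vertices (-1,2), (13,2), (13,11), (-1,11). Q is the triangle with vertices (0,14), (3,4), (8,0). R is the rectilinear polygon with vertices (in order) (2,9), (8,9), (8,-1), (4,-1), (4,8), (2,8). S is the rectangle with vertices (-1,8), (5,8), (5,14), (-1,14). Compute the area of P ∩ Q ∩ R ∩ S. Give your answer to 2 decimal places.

The intersection is the polygon with vertices (2,8), (2,9), (2.857,9), (3.429,8).
By the shoelace formula its area is 1.14.

1.14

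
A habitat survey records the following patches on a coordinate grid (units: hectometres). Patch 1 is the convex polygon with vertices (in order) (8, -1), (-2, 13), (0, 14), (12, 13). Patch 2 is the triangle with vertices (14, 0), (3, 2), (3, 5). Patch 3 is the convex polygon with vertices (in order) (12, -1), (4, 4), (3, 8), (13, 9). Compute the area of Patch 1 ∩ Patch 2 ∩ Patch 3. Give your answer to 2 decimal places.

4.31

The intersection is the polygon with vertices (8.943,2.299), (8.606,1.121), (4.774,3.516), (4.058,4.519).
By the shoelace formula its area is 4.31.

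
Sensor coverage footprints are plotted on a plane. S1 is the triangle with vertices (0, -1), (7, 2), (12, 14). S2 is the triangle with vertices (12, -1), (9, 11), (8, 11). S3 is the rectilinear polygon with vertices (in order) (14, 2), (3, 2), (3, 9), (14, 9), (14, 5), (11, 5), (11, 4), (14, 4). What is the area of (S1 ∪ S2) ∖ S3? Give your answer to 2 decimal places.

|S1 ∪ S2| = 38.7132.
|(S1 ∪ S2) ∩ S3| = 25.4635.
|(S1 ∪ S2) ∖ S3| = 38.7132 − 25.4635 = 13.25.

13.25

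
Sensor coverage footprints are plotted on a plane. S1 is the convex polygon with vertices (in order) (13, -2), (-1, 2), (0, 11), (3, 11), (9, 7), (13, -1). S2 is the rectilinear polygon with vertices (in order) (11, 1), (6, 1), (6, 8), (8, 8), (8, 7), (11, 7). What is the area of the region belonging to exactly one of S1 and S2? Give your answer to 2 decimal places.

|S1| = 105.5, |S2| = 32, |S1∩S2| = 27.9167.
|S1 △ S2| = |S1| + |S2| − 2·|S1∩S2| = 105.5 + 32 − 55.8333 = 81.67.

81.67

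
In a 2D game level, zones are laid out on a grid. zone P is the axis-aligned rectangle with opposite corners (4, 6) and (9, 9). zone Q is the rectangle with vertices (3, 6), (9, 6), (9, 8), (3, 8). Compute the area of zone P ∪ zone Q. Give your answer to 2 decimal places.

17.00

By inclusion–exclusion:
Individual areas: |zone P| = 15, |zone Q| = 12.
|zone P∩zone Q|: x∈[4,9], y∈[6,8] → 5·2 = 10.
|zone P ∪ zone Q| = 27 − 10 = 17.00.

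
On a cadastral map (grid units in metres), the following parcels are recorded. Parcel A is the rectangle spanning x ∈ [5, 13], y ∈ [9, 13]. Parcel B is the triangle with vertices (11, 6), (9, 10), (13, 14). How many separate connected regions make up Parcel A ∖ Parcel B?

2

Parcel A ∖ Parcel B splits into 2 disjoint pieces (area 3, area 20.75).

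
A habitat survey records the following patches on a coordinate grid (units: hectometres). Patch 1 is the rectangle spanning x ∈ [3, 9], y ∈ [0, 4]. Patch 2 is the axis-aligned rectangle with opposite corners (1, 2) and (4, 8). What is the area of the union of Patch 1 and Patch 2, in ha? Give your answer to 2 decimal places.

40.00

By inclusion–exclusion:
Individual areas: |Patch 1| = 24, |Patch 2| = 18.
|Patch 1∩Patch 2|: x∈[3,4], y∈[2,4] → 1·2 = 2.
|Patch 1 ∪ Patch 2| = 42 − 2 = 40.00.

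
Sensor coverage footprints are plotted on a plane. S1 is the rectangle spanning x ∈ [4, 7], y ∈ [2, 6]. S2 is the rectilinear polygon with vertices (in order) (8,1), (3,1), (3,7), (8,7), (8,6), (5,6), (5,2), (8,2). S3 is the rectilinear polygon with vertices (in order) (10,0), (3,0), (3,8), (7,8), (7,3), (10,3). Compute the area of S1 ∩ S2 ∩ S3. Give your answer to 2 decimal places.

4.00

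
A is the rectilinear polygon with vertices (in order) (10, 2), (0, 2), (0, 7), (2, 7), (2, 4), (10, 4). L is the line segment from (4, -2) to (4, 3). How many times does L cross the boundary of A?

1

The segment meets the boundary at (4,2).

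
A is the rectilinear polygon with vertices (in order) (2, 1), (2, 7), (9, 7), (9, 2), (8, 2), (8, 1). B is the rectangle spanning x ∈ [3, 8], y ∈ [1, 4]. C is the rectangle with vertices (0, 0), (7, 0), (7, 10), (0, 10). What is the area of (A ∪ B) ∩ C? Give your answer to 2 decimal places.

The region (A ∪ B) ∩ C is the polygon with vertices (7,7), (7,1), (3,1), (2,1), (2,7).
By the shoelace formula its area is 30.00.

30.00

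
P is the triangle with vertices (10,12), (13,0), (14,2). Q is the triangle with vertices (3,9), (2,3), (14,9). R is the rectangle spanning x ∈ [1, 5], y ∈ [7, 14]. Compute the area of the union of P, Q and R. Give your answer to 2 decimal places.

By inclusion–exclusion:
Individual areas: |P| = 9, |Q| = 33, |R| = 28.
|P∩Q| = 0.7139.
|P∩R| = 0.
|Q∩R| = 4.3333.
|P∩Q∩R| = 0.
|P ∪ Q ∪ R| = 70 − 5.0472 + 0 = 64.95.

64.95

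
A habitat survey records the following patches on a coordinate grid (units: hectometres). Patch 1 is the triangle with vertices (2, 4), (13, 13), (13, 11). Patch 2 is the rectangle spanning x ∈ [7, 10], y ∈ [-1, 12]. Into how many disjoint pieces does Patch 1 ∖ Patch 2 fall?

Patch 1 ∖ Patch 2 splits into 2 disjoint pieces (area 2.2727, area 5.1818).

2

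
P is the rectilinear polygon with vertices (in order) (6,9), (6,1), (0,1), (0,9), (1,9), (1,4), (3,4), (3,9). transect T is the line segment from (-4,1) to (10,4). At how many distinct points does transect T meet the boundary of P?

The segment meets the boundary at (6,3.143), (0,1.857).

2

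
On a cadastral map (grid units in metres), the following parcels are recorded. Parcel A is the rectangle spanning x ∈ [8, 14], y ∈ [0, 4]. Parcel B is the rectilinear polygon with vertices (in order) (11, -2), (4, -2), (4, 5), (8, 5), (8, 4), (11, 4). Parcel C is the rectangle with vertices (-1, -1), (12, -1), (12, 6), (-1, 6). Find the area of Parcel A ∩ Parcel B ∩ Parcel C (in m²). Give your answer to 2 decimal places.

12.00

The intersection is the polygon with vertices (11,0), (8,0), (8,4), (11,4).
By the shoelace formula its area is 12.00.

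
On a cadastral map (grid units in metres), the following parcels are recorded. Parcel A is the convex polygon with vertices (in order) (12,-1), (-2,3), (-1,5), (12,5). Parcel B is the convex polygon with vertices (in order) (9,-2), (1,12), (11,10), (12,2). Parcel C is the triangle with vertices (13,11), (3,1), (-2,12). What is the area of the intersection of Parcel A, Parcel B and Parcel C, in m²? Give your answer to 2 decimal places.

1.27

The intersection is the polygon with vertices (5,5), (7,5), (5.727,3.727).
By the shoelace formula its area is 1.27.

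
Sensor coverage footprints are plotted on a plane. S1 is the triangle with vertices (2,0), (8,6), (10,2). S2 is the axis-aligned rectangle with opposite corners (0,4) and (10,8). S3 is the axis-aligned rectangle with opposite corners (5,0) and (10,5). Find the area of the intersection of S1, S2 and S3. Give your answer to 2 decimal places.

2.25

The intersection is the polygon with vertices (9,4), (6,4), (7,5), (8.5,5).
By the shoelace formula its area is 2.25.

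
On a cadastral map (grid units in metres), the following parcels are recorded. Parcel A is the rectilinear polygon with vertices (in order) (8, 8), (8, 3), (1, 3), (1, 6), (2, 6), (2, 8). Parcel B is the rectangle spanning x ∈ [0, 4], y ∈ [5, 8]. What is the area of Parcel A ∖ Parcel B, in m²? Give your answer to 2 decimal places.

26.00

|Parcel A| = 33, |Parcel A∩Parcel B| = 7.
|Parcel A ∖ Parcel B| = |Parcel A| − |Parcel A∩Parcel B| = 33 − 7 = 26.00.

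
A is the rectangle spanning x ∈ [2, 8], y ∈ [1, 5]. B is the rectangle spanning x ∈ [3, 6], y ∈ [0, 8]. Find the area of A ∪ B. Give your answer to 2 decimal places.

36.00

By inclusion–exclusion:
Individual areas: |A| = 24, |B| = 24.
|A∩B|: x∈[3,6], y∈[1,5] → 3·4 = 12.
|A ∪ B| = 48 − 12 = 36.00.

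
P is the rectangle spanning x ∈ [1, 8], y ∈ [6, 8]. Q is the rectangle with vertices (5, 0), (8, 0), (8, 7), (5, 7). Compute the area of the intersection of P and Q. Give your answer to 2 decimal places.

|P∩Q|: x∈[5,8], y∈[6,7] → 3·1 = 3.

3.00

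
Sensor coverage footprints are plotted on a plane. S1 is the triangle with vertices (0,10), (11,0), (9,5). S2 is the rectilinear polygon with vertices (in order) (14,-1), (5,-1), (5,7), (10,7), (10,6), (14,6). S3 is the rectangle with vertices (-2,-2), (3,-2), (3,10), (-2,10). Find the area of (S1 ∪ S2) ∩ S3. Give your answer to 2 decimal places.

1.59

The region (S1 ∪ S2) ∩ S3 is the polygon with vertices (3,8.333), (3,7.273), (0,10).
By the shoelace formula its area is 1.59.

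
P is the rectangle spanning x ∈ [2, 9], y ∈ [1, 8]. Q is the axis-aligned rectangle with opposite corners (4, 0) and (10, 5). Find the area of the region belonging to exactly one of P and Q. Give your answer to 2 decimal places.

39.00

|P∩Q|: x∈[4,9], y∈[1,5] → 5·4 = 20.
|P △ Q| = |P| + |Q| − 2·|P∩Q| = 49 + 30 − 40 = 39.00.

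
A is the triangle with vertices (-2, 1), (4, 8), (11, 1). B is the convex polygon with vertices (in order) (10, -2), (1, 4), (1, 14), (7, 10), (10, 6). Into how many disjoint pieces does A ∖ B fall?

A ∖ B splits into 2 disjoint pieces (area 12, area 0.5).

2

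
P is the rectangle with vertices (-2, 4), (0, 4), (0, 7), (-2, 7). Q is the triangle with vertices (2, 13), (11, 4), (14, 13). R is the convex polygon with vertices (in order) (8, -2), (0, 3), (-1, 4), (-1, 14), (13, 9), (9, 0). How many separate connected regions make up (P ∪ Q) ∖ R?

(P ∪ Q) ∖ R splits into 3 disjoint pieces (area 3, area 23.74, area 0.2051).

3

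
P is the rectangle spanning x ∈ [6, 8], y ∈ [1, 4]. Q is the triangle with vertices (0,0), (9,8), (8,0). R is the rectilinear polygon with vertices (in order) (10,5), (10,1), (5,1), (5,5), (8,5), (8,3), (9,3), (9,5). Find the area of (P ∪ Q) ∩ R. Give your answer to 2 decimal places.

The region (P ∪ Q) ∩ R is the polygon with vertices (8.125,1), (5,1), (5,4.444), (5.625,5), (8,5), (8,3), (8.375,3).
By the shoelace formula its area is 12.33.

12.33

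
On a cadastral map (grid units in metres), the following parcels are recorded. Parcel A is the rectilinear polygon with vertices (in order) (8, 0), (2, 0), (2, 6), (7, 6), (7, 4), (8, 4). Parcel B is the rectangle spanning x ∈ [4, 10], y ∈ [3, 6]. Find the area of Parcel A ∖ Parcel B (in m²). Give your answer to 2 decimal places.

24.00

|Parcel A| = 34, |Parcel A∩Parcel B| = 10.
|Parcel A ∖ Parcel B| = |Parcel A| − |Parcel A∩Parcel B| = 34 − 10 = 24.00.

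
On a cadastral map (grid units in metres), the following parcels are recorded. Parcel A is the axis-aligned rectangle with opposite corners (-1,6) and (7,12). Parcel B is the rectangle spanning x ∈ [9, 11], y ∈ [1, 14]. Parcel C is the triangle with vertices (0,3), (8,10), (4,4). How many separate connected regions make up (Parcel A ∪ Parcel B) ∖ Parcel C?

3

(Parcel A ∪ Parcel B) ∖ Parcel C splits into 3 disjoint pieces (area 2.0833, area 42.4196, area 26).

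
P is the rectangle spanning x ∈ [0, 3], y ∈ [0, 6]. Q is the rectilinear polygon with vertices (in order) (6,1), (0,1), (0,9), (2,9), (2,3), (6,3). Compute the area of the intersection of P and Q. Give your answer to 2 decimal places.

12.00

The intersection is the polygon with vertices (3,1), (0,1), (0,6), (2,6), (2,3), (3,3).
By the shoelace formula its area is 12.00.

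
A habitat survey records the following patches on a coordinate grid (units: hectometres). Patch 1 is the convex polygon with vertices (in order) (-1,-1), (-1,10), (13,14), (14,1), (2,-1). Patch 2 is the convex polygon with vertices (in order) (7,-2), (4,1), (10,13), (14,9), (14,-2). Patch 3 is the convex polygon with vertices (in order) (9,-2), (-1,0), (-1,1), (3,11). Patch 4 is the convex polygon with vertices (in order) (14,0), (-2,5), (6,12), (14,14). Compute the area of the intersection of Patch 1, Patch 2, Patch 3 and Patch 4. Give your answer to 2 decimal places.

The intersection is the polygon with vertices (5.88,4.76), (7.079,2.163), (4.919,2.838).
By the shoelace formula its area is 2.40.

2.40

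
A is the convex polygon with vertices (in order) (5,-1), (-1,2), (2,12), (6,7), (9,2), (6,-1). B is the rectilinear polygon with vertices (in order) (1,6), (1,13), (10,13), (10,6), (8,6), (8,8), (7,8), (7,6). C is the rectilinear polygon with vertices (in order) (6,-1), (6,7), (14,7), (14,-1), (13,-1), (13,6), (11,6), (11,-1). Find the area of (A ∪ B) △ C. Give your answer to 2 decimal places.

131.97

|A ∪ B| = 111.3667.
|(A ∪ B) ∩ C| = 14.7.
|(A ∪ B) △ C| = 111.3667 + 50 − 29.4 = 131.97.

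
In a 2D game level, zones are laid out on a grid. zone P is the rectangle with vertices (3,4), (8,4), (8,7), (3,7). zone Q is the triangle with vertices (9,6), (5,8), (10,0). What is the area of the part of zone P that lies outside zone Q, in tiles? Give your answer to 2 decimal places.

10.94

|zone P| = 15, |zone P∩zone Q| = 4.0625.
|zone P ∖ zone Q| = |zone P| − |zone P∩zone Q| = 15 − 4.0625 = 10.94.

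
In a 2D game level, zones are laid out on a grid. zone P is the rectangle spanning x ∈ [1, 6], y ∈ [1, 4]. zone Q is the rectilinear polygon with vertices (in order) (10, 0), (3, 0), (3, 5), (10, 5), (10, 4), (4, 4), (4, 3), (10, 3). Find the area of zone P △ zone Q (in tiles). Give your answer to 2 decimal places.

30.00

|zone P| = 15, |zone Q| = 29, |zone P∩zone Q| = 7.
|zone P △ zone Q| = |zone P| + |zone Q| − 2·|zone P∩zone Q| = 15 + 29 − 14 = 30.00.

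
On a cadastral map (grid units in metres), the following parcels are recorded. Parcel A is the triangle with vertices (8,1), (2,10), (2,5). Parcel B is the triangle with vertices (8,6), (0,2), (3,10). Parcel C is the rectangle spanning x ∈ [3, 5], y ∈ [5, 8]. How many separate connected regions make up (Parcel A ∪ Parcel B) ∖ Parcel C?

(Parcel A ∪ Parcel B) ∖ Parcel C is a single connected region.

1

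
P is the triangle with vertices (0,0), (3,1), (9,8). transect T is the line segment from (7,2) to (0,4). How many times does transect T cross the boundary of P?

2

The segment meets the boundary at (3.405,3.027), (4.475,2.721).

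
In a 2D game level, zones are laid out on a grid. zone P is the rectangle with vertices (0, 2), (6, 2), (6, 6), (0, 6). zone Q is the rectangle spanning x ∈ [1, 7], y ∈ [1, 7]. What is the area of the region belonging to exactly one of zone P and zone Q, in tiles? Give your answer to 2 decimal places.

|zone P∩zone Q|: x∈[1,6], y∈[2,6] → 5·4 = 20.
|zone P △ zone Q| = |zone P| + |zone Q| − 2·|zone P∩zone Q| = 24 + 36 − 40 = 20.00.

20.00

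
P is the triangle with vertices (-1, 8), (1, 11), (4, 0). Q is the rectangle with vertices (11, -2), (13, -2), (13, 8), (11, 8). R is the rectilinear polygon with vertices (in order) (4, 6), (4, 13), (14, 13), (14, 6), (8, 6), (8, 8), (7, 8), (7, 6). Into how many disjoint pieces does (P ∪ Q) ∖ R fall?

(P ∪ Q) ∖ R splits into 2 disjoint pieces (area 15.5, area 16).

2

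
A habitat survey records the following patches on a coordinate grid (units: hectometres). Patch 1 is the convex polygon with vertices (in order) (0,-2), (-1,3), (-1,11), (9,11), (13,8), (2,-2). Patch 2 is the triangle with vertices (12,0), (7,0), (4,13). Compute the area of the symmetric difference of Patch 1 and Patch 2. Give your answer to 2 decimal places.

117.11

|Patch 1| = 118.5, |Patch 2| = 32.5, |Patch 1∩Patch 2| = 16.9428.
|Patch 1 △ Patch 2| = |Patch 1| + |Patch 2| − 2·|Patch 1∩Patch 2| = 118.5 + 32.5 − 33.8856 = 117.11.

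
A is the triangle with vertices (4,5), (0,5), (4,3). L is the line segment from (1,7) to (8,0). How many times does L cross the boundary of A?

The segment meets the boundary at (4,4), (3,5).

2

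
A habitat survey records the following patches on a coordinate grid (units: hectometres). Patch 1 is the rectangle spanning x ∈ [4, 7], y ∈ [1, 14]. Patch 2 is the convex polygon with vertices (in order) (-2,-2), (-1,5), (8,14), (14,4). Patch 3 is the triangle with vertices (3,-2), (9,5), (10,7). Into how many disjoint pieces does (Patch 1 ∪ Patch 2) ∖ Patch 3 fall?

1

(Patch 1 ∪ Patch 2) ∖ Patch 3 is a single connected region.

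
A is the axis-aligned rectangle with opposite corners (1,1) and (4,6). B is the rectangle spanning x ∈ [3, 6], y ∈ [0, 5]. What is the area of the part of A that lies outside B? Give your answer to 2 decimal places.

11.00

|A∩B|: x∈[3,4], y∈[1,5] → 1·4 = 4.
|A| = 15.
|A ∖ B| = |A| − |A∩B| = 15 − 4 = 11.00.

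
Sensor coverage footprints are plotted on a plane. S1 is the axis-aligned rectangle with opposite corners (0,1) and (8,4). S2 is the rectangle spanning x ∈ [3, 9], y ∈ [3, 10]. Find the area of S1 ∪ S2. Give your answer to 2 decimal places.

61.00

By inclusion–exclusion:
Individual areas: |S1| = 24, |S2| = 42.
|S1∩S2|: x∈[3,8], y∈[3,4] → 5·1 = 5.
|S1 ∪ S2| = 66 − 5 = 61.00.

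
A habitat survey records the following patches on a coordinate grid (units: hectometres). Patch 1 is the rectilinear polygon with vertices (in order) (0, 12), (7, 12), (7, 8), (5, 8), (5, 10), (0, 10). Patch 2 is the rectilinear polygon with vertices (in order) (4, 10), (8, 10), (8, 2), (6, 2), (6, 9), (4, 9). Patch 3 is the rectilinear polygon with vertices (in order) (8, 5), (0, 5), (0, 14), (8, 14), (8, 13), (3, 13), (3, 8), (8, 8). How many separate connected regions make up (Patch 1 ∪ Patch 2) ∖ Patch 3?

2

(Patch 1 ∪ Patch 2) ∖ Patch 3 splits into 2 disjoint pieces (area 15, area 6).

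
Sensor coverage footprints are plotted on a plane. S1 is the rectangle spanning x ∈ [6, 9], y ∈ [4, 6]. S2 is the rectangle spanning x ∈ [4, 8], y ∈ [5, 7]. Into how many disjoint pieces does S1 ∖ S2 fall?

1

S1 ∖ S2 is a single connected region.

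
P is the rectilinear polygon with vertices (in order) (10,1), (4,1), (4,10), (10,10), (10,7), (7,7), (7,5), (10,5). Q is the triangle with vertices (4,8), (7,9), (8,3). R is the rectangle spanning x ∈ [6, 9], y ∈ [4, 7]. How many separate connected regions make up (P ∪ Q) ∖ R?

(P ∪ Q) ∖ R is a single connected region.

1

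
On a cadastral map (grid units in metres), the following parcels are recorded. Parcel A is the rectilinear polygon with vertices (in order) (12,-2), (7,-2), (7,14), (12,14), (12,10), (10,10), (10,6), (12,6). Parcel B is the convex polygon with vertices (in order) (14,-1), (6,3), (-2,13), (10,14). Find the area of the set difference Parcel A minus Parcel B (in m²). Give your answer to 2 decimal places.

|Parcel A| = 72, |Parcel A∩Parcel B| = 49.5083.
|Parcel A ∖ Parcel B| = |Parcel A| − |Parcel A∩Parcel B| = 72 − 49.5083 = 22.49.

22.49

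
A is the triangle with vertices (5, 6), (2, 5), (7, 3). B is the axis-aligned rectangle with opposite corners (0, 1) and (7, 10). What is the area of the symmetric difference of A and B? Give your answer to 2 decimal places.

|A| = 5.5, |B| = 63, |A∩B| = 5.5.
|A △ B| = |A| + |B| − 2·|A∩B| = 5.5 + 63 − 11 = 57.50.

57.50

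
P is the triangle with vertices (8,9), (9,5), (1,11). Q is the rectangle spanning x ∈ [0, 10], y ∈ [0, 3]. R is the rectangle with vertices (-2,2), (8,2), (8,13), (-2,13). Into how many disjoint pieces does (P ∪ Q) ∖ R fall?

(P ∪ Q) ∖ R splits into 2 disjoint pieces (area 1.625, area 22).

2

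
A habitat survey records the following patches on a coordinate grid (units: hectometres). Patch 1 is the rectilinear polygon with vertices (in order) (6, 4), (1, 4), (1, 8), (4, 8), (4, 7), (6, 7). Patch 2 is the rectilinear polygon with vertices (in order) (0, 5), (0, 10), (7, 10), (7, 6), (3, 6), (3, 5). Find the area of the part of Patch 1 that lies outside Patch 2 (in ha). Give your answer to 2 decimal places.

8.00

|Patch 1| = 18, |Patch 1∩Patch 2| = 10.
|Patch 1 ∖ Patch 2| = |Patch 1| − |Patch 1∩Patch 2| = 18 − 10 = 8.00.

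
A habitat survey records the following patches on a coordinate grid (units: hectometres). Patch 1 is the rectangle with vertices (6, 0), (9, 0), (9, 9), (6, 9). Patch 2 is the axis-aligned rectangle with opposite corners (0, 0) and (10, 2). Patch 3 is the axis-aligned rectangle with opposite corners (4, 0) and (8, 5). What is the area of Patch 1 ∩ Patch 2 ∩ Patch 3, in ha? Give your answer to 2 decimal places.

4.00

The intersection is the polygon with vertices (6,0), (6,2), (8,2), (8,0).
By the shoelace formula its area is 4.00.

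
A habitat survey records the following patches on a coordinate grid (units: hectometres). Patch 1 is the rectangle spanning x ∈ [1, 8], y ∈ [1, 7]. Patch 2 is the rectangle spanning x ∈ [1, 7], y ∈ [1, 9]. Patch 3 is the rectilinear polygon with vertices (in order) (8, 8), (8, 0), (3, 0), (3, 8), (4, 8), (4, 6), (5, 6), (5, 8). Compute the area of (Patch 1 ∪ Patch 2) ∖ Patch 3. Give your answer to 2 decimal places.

22.00

|Patch 1 ∪ Patch 2| = 54.
|(Patch 1 ∪ Patch 2) ∩ Patch 3| = 32.
|(Patch 1 ∪ Patch 2) ∖ Patch 3| = 54 − 32 = 22.00.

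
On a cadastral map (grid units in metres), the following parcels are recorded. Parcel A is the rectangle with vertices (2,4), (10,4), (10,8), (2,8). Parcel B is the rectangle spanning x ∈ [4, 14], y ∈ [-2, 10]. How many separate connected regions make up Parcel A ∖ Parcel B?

Parcel A ∖ Parcel B is a single connected region.

1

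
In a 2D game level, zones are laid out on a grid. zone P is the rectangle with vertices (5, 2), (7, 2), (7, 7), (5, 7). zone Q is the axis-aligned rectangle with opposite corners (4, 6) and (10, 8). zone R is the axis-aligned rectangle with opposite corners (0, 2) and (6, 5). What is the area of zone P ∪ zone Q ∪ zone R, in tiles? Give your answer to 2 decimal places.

By inclusion–exclusion:
Individual areas: |zone P| = 10, |zone Q| = 12, |zone R| = 18.
|zone P∩zone Q|: x∈[5,7], y∈[6,7] → 2·1 = 2.
|zone P∩zone R|: x∈[5,6], y∈[2,5] → 1·3 = 3.
|zone Q∩zone R| = 0 (no overlap).
|zone P∩zone Q∩zone R| = 0.
|zone P ∪ zone Q ∪ zone R| = 40 − 5 + 0 = 35.00.

35.00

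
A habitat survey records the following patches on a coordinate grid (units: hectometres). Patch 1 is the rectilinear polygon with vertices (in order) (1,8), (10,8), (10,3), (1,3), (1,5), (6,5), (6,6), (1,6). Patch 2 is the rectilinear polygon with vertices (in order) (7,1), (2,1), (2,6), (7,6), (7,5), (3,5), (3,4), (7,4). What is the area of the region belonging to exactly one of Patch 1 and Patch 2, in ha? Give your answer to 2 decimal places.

47.00

|Patch 1| = 40, |Patch 2| = 21, |Patch 1∩Patch 2| = 7.
|Patch 1 △ Patch 2| = |Patch 1| + |Patch 2| − 2·|Patch 1∩Patch 2| = 40 + 21 − 14 = 47.00.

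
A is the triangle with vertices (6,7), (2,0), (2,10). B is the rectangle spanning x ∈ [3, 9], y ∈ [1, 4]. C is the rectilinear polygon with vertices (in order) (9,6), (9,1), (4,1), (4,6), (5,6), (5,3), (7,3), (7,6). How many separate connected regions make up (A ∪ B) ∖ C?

2

(A ∪ B) ∖ C splits into 2 disjoint pieces (area 2, area 20).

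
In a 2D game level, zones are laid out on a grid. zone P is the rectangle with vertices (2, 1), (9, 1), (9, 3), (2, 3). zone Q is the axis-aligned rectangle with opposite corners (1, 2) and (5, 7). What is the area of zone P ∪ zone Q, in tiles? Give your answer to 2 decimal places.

By inclusion–exclusion:
Individual areas: |zone P| = 14, |zone Q| = 20.
|zone P∩zone Q|: x∈[2,5], y∈[2,3] → 3·1 = 3.
|zone P ∪ zone Q| = 34 − 3 = 31.00.

31.00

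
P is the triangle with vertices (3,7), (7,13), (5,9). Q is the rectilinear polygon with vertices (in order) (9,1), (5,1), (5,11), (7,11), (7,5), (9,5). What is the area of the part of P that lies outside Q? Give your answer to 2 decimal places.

|P| = 2, |P∩Q| = 0.6667.
|P ∖ Q| = |P| − |P∩Q| = 2 − 0.6667 = 1.33.

1.33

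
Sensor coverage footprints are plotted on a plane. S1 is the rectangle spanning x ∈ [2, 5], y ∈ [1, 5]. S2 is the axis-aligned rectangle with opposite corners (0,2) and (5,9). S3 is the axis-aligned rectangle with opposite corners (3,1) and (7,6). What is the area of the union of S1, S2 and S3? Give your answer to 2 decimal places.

48.00

By inclusion–exclusion:
Individual areas: |S1| = 12, |S2| = 35, |S3| = 20.
|S1∩S2|: x∈[2,5], y∈[2,5] → 3·3 = 9.
|S1∩S3|: x∈[3,5], y∈[1,5] → 2·4 = 8.
|S2∩S3|: x∈[3,5], y∈[2,6] → 2·4 = 8.
|S1∩S2∩S3| = 6.
|S1 ∪ S2 ∪ S3| = 67 − 25 + 6 = 48.00.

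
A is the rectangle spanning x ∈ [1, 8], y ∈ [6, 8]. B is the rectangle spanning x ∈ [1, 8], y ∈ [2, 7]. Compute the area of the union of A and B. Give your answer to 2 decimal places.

42.00

By inclusion–exclusion:
Individual areas: |A| = 14, |B| = 35.
|A∩B|: x∈[1,8], y∈[6,7] → 7·1 = 7.
|A ∪ B| = 49 − 7 = 42.00.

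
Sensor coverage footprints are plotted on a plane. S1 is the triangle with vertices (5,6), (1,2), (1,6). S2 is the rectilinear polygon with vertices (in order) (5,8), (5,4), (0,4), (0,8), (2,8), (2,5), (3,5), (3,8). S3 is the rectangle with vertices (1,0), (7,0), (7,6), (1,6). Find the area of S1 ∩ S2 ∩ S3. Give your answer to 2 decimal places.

The intersection is the polygon with vertices (1,4), (1,6), (2,6), (2,5), (3,5), (3,6), (5,6), (3,4).
By the shoelace formula its area is 5.00.

5.00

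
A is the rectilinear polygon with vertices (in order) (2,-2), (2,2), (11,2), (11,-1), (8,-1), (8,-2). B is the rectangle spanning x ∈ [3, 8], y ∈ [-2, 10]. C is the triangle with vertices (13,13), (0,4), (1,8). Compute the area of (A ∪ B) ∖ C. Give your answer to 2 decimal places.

63.67

|A ∪ B| = 73.
|(A ∪ B) ∩ C| = 9.3282.
|(A ∪ B) ∖ C| = 73 − 9.3282 = 63.67.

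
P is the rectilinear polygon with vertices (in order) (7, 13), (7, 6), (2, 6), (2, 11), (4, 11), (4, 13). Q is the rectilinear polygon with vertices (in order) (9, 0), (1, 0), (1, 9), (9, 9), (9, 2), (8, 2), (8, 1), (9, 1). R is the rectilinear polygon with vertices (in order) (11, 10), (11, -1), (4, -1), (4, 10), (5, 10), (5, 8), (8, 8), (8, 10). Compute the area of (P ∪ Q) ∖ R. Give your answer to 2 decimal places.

|P ∪ Q| = 87.
|(P ∪ Q) ∩ R| = 42.
|(P ∪ Q) ∖ R| = 87 − 42 = 45.00.

45.00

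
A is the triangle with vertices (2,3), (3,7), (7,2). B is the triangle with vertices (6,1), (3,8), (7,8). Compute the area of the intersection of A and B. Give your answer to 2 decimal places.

2.21

The intersection is the polygon with vertices (6.273,2.909), (6.167,2.167), (5.438,2.312), (3.923,5.846).
By the shoelace formula its area is 2.21.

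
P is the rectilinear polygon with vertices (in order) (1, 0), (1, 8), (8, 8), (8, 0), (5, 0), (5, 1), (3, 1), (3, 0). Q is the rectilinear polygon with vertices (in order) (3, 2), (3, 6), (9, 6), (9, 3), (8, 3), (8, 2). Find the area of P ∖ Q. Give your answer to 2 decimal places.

|P| = 54, |P∩Q| = 20.
|P ∖ Q| = |P| − |P∩Q| = 54 − 20 = 34.00.

34.00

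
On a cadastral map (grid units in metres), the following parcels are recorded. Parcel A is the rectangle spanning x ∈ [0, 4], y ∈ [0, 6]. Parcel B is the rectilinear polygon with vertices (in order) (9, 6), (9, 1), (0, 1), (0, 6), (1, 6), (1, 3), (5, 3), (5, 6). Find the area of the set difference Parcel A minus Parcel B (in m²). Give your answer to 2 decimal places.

13.00

|Parcel A| = 24, |Parcel A∩Parcel B| = 11.
|Parcel A ∖ Parcel B| = |Parcel A| − |Parcel A∩Parcel B| = 24 − 11 = 13.00.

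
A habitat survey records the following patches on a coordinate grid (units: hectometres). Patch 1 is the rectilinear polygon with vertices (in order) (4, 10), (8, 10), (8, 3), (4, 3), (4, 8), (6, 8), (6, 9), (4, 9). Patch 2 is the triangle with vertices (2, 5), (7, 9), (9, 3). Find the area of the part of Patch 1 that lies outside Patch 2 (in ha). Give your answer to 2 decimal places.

|Patch 1| = 26, |Patch 1∩Patch 2| = 15.4464.
|Patch 1 ∖ Patch 2| = |Patch 1| − |Patch 1∩Patch 2| = 26 − 15.4464 = 10.55.

10.55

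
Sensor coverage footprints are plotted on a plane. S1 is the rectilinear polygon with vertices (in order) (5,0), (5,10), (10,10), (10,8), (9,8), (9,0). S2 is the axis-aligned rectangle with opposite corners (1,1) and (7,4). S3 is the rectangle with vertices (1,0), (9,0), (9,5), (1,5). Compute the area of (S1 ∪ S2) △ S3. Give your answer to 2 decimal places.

|S1 ∪ S2| = 54.
|(S1 ∪ S2) ∩ S3| = 32.
|(S1 ∪ S2) △ S3| = 54 + 40 − 64 = 30.00.

30.00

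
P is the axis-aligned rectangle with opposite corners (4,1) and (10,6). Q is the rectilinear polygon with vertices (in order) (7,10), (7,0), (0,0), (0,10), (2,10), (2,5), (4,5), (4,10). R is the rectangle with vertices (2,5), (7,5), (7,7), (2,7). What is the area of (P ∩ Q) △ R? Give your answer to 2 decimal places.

|P ∩ Q| = 15.
|(P ∩ Q) ∩ R| = 3.
|(P ∩ Q) △ R| = 15 + 10 − 6 = 19.00.

19.00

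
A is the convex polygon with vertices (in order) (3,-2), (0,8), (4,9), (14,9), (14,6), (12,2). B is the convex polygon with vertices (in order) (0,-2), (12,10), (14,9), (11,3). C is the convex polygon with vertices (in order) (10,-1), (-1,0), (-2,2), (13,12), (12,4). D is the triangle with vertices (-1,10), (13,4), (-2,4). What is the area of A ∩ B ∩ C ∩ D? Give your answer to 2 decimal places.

The intersection is the polygon with vertices (11.5,4), (6,4), (8.1,6.1), (11.765,4.529).
By the shoelace formula its area is 6.95.

6.95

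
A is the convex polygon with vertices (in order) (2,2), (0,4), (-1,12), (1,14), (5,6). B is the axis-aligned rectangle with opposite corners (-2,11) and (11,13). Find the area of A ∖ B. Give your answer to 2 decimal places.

34.56

|A| = 40, |A∩B| = 5.4375.
|A ∖ B| = |A| − |A∩B| = 40 − 5.4375 = 34.56.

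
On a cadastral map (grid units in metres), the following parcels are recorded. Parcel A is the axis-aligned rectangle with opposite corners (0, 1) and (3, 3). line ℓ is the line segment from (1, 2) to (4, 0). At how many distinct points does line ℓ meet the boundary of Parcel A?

The segment meets the boundary at (2.5,1).

1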